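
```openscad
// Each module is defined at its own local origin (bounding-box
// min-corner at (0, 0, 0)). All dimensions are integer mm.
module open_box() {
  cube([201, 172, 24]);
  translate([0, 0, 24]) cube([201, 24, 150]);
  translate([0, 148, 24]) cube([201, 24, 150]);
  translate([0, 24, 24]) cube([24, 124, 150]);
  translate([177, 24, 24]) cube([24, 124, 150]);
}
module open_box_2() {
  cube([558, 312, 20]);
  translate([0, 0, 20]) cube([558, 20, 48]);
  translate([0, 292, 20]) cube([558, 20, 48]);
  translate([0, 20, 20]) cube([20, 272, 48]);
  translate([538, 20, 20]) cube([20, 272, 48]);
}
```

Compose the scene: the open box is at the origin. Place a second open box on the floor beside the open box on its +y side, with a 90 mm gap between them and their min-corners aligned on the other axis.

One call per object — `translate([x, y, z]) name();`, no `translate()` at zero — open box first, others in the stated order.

open_box();
translate([0, 262, 0]) open_box_2();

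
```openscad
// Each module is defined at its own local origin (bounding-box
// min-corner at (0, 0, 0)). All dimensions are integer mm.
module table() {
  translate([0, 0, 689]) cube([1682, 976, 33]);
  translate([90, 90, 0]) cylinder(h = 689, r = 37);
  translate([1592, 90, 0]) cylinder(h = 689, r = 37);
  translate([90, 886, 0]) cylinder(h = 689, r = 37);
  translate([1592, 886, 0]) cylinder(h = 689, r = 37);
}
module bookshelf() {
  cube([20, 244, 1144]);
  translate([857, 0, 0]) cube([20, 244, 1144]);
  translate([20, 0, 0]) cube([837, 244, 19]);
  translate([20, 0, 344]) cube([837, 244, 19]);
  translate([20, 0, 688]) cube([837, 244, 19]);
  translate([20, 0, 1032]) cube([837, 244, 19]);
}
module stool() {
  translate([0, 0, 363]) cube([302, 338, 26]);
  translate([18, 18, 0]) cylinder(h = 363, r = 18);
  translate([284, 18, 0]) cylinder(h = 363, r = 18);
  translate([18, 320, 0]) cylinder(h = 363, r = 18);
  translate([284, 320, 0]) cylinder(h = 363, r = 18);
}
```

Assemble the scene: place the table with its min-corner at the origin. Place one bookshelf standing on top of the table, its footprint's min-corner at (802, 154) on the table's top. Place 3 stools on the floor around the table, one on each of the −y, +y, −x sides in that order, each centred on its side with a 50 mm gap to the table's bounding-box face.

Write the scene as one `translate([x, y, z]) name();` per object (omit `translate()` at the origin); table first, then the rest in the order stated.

table();
translate([802, 154, 722]) bookshelf();
translate([690, -388, 0]) stool();
translate([690, 1026, 0]) stool();
translate([-352, 319, 0]) stool();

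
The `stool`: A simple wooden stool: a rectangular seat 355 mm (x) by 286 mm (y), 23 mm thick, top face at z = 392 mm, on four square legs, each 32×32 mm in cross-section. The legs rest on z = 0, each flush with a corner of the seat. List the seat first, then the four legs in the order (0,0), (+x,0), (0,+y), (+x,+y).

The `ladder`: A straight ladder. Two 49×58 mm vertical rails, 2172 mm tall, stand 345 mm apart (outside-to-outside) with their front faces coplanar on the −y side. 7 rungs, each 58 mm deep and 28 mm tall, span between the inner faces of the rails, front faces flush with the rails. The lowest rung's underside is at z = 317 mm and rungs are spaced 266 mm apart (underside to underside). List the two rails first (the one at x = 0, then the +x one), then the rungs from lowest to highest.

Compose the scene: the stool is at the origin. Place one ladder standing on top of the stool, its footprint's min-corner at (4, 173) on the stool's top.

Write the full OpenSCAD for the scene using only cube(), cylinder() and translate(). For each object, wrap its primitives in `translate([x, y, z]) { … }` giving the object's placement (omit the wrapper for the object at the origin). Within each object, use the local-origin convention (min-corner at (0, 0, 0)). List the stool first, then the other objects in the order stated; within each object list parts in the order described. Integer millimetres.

translate([0, 0, 369]) cube([355, 286, 23]);
cube([32, 32, 369]);
translate([323, 0, 0]) cube([32, 32, 369]);
translate([0, 254, 0]) cube([32, 32, 369]);
translate([323, 254, 0]) cube([32, 32, 369]);
translate([4, 173, 392]) {
  cube([49, 58, 2172]);
  translate([296, 0, 0]) cube([49, 58, 2172]);
  translate([49, 0, 317]) cube([247, 58, 28]);
  translate([49, 0, 583]) cube([247, 58, 28]);
  translate([49, 0, 849]) cube([247, 58, 28]);
  translate([49, 0, 1115]) cube([247, 58, 28]);
  translate([49, 0, 1381]) cube([247, 58, 28]);
  translate([49, 0, 1647]) cube([247, 58, 28]);
  translate([49, 0, 1913]) cube([247, 58, 28]);
}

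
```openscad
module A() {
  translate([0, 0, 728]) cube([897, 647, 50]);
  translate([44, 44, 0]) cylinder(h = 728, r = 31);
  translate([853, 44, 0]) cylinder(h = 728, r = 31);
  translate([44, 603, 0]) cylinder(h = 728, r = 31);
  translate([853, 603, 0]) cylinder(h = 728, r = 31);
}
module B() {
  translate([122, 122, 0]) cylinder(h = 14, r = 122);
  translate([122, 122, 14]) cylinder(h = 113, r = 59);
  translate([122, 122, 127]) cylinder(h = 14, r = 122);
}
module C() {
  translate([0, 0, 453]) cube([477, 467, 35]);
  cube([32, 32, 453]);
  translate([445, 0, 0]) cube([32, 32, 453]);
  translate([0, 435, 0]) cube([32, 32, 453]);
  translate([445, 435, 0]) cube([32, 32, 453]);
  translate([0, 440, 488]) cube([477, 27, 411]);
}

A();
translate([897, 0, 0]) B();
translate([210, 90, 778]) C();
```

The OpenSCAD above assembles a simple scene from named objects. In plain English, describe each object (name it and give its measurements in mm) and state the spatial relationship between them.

A is a table: top 897 mm (x) × 647 mm (y), 50 mm thick, upper face at z = 778 mm, on four round legs of 62 mm diameter, each leg's bounding box inset 13 mm from the nearest pair of top edges, running from z = 0 to the bottom of the top.

B is a spool: two coaxial disc flanges of radius 122 mm and thickness 14 mm, joined by a core cylinder of radius 59 mm and height 113 mm. The lower flange rests on z = 0 and the three cylinders share a vertical axis.

C is a chair: 477×467 mm seat, 35 mm thick, top at z = 488 mm, on four 32 mm square corner legs flush with the seat edges. A 27 mm thick backrest slab spans the full seat width, extending 411 mm above the seat top, its back face flush with the seat's +y edge.

The spool is against the table's +x side, with their −y faces flush. The chair is on top of the table, centred.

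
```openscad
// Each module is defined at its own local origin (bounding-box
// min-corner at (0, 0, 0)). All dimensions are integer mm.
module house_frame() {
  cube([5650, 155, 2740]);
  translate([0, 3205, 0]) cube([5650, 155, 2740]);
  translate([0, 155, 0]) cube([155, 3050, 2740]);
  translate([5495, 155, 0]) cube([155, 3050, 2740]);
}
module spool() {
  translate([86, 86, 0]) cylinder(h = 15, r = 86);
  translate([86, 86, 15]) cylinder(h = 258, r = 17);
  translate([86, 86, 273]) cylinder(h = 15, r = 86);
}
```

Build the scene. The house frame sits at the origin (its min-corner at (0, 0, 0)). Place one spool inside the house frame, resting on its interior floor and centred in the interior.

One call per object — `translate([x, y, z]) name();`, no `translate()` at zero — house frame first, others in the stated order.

house_frame();
translate([2739, 1594, 0]) spool();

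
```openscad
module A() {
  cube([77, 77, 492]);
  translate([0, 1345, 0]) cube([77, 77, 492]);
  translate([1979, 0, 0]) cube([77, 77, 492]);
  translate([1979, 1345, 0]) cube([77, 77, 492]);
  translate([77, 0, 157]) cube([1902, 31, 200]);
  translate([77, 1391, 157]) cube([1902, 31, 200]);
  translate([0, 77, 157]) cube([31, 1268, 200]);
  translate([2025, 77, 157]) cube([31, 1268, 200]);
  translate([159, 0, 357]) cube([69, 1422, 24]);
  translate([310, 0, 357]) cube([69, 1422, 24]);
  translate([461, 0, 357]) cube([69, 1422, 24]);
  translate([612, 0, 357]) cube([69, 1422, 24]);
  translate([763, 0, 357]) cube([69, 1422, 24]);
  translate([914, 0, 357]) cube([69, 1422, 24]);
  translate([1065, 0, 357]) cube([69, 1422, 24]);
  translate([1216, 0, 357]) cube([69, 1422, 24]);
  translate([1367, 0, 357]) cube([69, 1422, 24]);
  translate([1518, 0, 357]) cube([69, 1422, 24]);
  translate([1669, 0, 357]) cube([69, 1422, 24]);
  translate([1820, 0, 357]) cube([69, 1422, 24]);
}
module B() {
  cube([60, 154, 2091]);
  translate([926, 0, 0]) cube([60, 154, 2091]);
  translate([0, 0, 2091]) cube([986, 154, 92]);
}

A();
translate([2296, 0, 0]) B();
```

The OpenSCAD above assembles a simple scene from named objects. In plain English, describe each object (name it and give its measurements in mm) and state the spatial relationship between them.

A is a bed frame 2056 mm long (x) by 1422 mm wide (y). Four 77×77 mm corner posts, 492 mm tall, at the corners of the footprint. Four rails of 31 mm thickness and 200 mm height run between adjacent posts with their undersides at z = 157 mm, their outer faces flush with the outside of the frame (the two x-running rails run between the posts' inner faces; the two y-running rails run between the posts' inner faces). 12 slats, each 69 mm wide (x) and 24 mm thick, lie across the top of the two x-running rails, running the full 1422 mm width of the frame in y; the slats are evenly spaced along x between the inner faces of the end posts with equal gaps (rounded down to the nearest mm) at the −x end and between each pair — any rounding remainder accumulates at the +x end.

B is a rectangular door frame: two vertical jambs of 60×154 mm section, 2091 mm tall, with a clear opening 866 mm wide between their inner faces. A header 92 mm tall and 154 mm deep lies on top of the jambs and spans the full outside width.

The door frame is on the floor beside the bed frame on its +x side.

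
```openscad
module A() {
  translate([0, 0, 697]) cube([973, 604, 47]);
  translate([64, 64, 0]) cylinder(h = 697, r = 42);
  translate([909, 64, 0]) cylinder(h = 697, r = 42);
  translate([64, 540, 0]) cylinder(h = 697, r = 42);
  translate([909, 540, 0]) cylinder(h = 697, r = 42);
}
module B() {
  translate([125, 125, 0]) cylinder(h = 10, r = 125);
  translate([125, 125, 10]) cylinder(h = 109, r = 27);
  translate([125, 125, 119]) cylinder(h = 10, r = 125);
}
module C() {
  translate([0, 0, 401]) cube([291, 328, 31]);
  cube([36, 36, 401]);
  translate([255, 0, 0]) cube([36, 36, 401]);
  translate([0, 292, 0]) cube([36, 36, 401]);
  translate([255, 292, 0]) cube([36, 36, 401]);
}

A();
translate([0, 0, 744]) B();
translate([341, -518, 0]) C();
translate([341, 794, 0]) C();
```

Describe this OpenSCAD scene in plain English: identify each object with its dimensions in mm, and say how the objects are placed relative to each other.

A is a table with a 973×604 mm rectangular top, 47 mm thick, top surface at z = 744 mm, supported by four round legs of 84 mm diameter, each leg's bounding box inset 22 mm from the nearest pair of top edges, running from the floor.

B is a spool: two coaxial disc flanges of radius 125 mm and thickness 10 mm, joined by a core cylinder of radius 27 mm and height 109 mm. The lower flange rests on z = 0 and the three cylinders share a vertical axis.

C is a four-legged stool. The seat is a 291×328×31 mm slab whose top surface is at z = 432 mm; four square legs, each 36×36 mm in cross-section, run from the floor (z = 0) to the underside of the seat, each flush with a corner of the seat.

The spool is on top of the table. Two stools sit around the table at the −y, +y sides.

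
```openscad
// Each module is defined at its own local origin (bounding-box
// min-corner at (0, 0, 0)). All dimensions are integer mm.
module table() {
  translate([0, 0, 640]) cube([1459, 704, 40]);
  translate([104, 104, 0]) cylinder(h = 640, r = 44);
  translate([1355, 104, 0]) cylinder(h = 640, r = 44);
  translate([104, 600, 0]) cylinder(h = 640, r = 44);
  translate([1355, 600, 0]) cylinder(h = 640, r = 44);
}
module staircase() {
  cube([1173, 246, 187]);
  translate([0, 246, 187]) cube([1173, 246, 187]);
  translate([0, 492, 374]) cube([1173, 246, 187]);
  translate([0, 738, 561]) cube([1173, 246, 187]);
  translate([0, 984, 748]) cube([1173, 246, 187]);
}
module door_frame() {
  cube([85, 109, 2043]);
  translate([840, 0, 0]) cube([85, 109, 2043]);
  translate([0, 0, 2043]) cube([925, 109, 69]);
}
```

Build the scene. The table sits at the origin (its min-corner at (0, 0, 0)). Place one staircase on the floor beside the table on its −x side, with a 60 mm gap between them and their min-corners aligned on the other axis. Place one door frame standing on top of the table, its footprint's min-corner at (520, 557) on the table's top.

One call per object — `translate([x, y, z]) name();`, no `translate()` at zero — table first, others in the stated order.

table();
translate([-1233, 0, 0]) staircase();
translate([520, 557, 680]) door_frame();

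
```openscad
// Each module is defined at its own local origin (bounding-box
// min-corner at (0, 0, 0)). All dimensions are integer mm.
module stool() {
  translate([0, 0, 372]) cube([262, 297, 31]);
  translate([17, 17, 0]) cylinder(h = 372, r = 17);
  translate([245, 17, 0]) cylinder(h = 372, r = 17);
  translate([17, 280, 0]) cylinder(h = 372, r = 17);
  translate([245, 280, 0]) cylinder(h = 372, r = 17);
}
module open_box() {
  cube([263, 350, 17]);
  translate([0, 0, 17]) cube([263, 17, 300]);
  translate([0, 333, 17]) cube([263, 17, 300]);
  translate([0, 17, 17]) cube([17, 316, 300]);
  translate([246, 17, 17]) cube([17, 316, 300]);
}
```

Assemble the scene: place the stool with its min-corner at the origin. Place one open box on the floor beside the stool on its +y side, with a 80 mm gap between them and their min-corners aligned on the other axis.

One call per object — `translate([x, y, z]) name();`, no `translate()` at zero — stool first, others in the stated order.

stool();
translate([0, 377, 0]) open_box();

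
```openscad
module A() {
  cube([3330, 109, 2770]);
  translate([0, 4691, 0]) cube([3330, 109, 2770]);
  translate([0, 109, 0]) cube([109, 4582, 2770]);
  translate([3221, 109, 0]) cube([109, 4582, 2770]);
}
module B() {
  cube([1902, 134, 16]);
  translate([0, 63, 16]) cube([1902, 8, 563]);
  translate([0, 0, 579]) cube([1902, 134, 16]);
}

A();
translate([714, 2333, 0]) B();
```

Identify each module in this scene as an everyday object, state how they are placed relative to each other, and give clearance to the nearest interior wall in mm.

A is a house frame. B is an I-beam. The I-beam sits inside the house frame, centred. The clearance to the nearest interior wall is 605 mm.

Clearances: x = 605, y = 2224; minimum 605 mm.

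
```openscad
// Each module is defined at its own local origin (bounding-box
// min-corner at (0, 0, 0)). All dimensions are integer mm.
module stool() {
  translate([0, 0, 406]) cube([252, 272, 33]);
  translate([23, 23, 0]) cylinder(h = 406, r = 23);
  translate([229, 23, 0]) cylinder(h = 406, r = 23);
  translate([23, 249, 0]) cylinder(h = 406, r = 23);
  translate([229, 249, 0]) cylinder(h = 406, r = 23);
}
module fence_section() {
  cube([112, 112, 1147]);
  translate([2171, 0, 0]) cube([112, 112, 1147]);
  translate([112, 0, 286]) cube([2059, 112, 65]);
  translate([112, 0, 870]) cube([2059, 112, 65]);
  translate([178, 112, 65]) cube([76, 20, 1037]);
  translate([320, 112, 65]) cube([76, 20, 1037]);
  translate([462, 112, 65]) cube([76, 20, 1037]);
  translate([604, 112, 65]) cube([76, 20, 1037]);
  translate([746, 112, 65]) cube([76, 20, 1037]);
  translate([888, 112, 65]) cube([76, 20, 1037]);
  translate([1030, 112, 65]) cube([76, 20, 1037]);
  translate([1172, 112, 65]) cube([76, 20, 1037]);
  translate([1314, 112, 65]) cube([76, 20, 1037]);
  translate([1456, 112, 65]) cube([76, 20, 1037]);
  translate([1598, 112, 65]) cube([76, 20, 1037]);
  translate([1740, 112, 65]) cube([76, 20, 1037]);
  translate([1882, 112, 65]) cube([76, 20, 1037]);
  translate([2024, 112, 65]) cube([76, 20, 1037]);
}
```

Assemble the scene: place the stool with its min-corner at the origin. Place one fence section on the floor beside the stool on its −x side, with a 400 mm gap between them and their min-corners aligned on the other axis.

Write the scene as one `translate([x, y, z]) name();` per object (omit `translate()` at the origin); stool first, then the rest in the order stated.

stool();
translate([-2683, 0, 0]) fence_section();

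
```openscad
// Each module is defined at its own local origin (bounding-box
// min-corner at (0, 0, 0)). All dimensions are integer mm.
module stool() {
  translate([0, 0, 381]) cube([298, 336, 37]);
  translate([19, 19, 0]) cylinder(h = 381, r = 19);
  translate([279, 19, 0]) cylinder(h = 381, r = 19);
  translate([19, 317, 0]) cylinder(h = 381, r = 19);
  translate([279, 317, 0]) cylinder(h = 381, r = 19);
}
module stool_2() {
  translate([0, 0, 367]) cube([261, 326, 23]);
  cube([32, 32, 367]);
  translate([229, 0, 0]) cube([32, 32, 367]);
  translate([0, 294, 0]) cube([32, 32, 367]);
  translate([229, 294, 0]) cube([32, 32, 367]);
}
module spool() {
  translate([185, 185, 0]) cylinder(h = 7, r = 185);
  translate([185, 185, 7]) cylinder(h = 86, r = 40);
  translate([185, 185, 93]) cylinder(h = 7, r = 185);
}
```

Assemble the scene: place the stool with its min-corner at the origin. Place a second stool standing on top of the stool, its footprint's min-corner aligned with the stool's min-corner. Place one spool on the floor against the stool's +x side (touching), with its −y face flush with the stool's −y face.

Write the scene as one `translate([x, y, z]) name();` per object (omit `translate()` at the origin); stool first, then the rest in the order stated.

stool();
translate([0, 0, 418]) stool_2();
translate([298, 0, 0]) spool();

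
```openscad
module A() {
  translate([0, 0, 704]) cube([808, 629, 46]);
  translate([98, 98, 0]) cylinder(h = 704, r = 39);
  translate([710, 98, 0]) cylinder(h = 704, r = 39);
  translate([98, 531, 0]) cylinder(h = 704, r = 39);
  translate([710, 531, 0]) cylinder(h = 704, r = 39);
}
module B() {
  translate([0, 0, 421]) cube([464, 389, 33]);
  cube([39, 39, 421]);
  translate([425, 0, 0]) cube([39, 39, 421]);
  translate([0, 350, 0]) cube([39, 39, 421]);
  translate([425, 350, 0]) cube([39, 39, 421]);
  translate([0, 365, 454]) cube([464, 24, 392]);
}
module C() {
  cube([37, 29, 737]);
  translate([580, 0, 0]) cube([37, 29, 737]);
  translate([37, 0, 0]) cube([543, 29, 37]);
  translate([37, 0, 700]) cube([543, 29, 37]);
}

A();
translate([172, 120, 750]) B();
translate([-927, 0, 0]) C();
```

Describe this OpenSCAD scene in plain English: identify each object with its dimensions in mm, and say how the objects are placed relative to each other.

A is a rectangular dining table. The top is 808×629×46 mm with its upper surface at z = 750 mm. It stands on four round legs of 78 mm diameter, each leg's bounding box inset 59 mm from the nearest pair of top edges, running from the floor to the underside of the top.

B is a chair: 464×389 mm seat, 33 mm thick, top at z = 454 mm, on four 39 mm square corner legs flush with the seat edges. A 24 mm thick backrest slab spans the full seat width, extending 392 mm above the seat top, its back face flush with the seat's +y edge.

C is a picture frame with a 543×663 mm rectangular opening (x by z) and a uniform 37 mm border on every side. Frame depth is 29 mm along y. It is built from two vertical stiles running the full outside height and two horizontal rails spanning the gap between the stiles.

The chair is on top of the table, centred. The picture frame is on the floor beside the table on its −x side.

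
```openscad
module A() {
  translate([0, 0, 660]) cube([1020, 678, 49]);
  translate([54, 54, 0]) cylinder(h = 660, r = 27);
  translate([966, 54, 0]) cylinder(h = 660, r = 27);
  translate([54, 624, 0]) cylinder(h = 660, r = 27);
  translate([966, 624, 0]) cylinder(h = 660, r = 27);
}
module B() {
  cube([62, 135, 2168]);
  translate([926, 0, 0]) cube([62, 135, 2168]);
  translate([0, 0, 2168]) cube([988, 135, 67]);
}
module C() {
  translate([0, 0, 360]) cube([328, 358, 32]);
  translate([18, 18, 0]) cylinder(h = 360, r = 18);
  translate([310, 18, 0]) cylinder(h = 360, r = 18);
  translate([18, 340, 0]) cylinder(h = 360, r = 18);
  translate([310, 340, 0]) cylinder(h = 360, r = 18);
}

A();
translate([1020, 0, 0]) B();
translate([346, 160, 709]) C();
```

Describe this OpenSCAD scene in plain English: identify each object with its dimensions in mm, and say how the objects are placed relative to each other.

A is a table: top 1020 mm (x) × 678 mm (y), 49 mm thick, upper face at z = 709 mm, on four round legs of 54 mm diameter, each leg's bounding box inset 27 mm from the nearest pair of top edges, running from z = 0 to the bottom of the top.

B is a rectangular door frame: two vertical jambs of 62×135 mm section, 2168 mm tall, with a clear opening 864 mm wide between their inner faces. A header 67 mm tall and 135 mm deep lies on top of the jambs and spans the full outside width.

C is a four-legged stool. The seat is 328×358 mm, 32 mm thick, top at z = 392 mm. It stands on four round legs, each 36 mm in diameter, from z = 0 to the seat underside, each leg's axis is inset half a diameter from the nearest pair of seat edges (so the leg's bounding box is flush with the corner).

The door frame is against the table's +x side, with their −y faces flush. The stool is on top of the table, centred.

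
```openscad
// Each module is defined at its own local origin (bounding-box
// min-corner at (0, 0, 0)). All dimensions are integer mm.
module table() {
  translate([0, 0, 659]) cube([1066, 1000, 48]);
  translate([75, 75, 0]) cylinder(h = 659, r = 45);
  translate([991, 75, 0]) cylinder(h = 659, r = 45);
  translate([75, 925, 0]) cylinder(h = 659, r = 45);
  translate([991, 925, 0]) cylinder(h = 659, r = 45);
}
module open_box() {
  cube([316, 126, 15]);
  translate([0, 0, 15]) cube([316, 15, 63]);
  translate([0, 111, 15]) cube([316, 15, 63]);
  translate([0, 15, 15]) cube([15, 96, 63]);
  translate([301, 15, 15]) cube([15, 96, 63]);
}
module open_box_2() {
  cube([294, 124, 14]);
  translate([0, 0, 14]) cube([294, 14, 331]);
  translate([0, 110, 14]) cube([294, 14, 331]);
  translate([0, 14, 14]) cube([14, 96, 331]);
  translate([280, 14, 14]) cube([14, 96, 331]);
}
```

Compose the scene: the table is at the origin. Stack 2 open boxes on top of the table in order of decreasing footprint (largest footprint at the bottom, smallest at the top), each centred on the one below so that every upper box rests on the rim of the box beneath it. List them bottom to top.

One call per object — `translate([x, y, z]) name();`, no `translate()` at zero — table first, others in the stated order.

table();
translate([375, 437, 707]) open_box();
translate([386, 438, 785]) open_box_2();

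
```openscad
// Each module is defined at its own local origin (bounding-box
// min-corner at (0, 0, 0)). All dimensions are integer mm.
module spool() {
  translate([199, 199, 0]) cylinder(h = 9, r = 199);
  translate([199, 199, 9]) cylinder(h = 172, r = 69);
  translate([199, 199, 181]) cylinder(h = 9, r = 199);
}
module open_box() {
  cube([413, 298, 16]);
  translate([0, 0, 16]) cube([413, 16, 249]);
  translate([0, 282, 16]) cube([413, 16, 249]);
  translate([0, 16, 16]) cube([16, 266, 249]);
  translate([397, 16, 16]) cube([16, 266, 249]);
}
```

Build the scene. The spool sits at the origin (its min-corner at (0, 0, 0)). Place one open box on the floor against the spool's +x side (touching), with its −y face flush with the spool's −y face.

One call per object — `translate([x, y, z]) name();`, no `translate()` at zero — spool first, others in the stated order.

spool();
translate([398, 0, 0]) open_box();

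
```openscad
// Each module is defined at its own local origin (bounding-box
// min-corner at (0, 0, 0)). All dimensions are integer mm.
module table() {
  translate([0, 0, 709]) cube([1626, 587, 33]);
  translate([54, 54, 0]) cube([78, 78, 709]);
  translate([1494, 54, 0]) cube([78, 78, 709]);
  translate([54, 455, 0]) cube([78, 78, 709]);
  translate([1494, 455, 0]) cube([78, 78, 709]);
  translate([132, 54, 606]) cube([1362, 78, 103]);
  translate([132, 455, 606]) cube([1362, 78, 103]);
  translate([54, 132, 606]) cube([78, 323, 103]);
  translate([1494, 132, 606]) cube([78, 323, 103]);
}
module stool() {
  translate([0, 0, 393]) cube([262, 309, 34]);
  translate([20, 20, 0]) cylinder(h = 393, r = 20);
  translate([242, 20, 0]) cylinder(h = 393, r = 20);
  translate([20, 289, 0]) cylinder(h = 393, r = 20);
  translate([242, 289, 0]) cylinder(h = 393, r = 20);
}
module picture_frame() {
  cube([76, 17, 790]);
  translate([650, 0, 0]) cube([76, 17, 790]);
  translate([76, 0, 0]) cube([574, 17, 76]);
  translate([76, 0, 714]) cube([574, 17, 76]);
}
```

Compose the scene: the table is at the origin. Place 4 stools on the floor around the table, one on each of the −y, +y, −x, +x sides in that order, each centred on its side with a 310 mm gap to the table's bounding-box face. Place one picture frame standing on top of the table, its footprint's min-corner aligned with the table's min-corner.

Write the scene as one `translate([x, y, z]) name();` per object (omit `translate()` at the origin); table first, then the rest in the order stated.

table();
translate([682, -619, 0]) stool();
translate([682, 897, 0]) stool();
translate([-572, 139, 0]) stool();
translate([1936, 139, 0]) stool();
translate([0, 0, 742]) picture_frame();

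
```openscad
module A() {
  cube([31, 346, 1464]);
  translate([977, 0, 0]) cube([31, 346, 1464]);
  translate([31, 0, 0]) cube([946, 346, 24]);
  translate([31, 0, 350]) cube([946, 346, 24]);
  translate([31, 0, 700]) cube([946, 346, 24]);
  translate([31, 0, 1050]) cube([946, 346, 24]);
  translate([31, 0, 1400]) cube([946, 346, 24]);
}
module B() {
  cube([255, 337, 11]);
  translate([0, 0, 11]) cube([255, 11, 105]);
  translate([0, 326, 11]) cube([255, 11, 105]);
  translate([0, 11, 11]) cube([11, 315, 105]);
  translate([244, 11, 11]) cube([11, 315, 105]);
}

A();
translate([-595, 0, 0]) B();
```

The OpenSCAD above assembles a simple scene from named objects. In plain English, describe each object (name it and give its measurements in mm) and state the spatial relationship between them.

A is an open bookshelf. Two side panels, each 31 mm thick, 346 mm deep and 1464 mm tall, stand 1008 mm apart (outside-to-outside). Between them sit 5 shelves, each 24 mm thick and 346 mm deep, spanning the full gap between the sides. The bottom shelf rests on the floor (its underside at z = 0) and the clear gap between one shelf's top and the next shelf's underside is 326 mm.

B is an open-topped rectangular box: outside dimensions 255×337×116 mm, with a uniform wall and base thickness of 11 mm. The base is a full 255×337 slab on the floor; four walls sit on top of the base. The front and back walls (the −y and +y sides) span the full width; the two side walls fit between them.

The open box is on the floor beside the bookshelf on its −x side.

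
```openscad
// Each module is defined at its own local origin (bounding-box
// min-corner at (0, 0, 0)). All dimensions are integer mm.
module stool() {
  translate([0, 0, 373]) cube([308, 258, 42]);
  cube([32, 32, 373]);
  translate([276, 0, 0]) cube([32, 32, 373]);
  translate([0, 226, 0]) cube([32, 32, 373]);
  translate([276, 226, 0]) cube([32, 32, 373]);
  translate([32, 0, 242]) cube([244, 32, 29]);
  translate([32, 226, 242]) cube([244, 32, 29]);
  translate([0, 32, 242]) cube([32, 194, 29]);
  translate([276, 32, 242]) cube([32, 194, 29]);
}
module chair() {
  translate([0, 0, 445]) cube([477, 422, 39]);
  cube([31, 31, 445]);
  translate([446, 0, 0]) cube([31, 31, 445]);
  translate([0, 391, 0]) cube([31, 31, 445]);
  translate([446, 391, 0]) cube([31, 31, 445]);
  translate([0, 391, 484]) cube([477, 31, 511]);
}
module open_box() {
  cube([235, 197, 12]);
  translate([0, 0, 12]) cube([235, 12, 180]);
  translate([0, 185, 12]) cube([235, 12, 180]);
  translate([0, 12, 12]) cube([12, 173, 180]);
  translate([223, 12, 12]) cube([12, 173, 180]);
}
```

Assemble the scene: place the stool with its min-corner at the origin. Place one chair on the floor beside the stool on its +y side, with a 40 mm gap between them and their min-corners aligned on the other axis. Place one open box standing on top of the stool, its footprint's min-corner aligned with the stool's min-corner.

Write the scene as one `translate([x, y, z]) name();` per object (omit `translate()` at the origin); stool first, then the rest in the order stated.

stool();
translate([0, 298, 0]) chair();
translate([0, 0, 415]) open_box();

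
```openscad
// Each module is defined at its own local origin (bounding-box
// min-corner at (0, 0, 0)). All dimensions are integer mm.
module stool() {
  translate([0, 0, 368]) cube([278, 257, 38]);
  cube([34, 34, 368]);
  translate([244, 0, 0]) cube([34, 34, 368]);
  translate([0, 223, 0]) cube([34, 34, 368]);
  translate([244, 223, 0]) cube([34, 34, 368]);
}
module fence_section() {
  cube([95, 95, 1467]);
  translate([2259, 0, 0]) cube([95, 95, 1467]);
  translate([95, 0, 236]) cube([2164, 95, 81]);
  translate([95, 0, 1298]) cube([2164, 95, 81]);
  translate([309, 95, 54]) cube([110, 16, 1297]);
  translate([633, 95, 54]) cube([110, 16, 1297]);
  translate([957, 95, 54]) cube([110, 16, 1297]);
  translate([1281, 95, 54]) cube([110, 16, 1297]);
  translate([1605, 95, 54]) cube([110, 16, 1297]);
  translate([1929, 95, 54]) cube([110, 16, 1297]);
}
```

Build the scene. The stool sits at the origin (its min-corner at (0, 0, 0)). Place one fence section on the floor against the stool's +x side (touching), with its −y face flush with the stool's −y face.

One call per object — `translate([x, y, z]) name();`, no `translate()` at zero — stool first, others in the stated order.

stool();
translate([278, 0, 0]) fence_section();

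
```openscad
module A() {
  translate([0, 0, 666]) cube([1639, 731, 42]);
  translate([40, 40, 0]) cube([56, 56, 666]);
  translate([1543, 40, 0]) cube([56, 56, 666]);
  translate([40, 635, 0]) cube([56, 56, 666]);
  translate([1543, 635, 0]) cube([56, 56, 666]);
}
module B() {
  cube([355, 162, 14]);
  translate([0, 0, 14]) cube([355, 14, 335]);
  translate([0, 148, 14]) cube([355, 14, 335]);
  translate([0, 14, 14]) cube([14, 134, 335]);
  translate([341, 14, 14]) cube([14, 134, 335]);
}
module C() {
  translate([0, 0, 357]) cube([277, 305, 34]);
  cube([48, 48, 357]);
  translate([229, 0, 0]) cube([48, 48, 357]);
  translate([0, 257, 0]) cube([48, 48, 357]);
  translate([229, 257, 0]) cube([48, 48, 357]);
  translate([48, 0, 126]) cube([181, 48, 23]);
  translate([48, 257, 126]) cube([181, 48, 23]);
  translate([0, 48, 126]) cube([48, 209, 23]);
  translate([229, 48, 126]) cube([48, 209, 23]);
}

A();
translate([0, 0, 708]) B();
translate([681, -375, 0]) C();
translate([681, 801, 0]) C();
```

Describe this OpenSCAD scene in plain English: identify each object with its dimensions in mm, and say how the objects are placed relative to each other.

A is a rectangular dining table. The top is 1639×731×42 mm with its upper surface at z = 708 mm. It stands on four 56×56 mm square legs, each inset 40 mm from the nearest pair of top edges, running from the floor to the underside of the top.

B is an open storage box with external size 355×162×349 mm and wall thickness 14 mm (the base is also 14 mm thick). The base covers the whole footprint; the four walls stand on the base, with the y-facing walls full-width and the x-facing walls fitting between their inner faces.

C is a four-legged stool. The seat is 277×305 mm, 34 mm thick, top at z = 391 mm. It stands on four square legs, each 48×48 mm in cross-section, from z = 0 to the seat underside, each flush with a corner of the seat. Four stretchers, 48 mm wide and 23 mm tall, connect adjacent legs with their undersides at z = 126 mm, each running between the inner faces of the legs it joins and aligned with the legs' outer faces on the other axis.

The open box is on top of the table. Two stools sit around the table at the −y, +y sides.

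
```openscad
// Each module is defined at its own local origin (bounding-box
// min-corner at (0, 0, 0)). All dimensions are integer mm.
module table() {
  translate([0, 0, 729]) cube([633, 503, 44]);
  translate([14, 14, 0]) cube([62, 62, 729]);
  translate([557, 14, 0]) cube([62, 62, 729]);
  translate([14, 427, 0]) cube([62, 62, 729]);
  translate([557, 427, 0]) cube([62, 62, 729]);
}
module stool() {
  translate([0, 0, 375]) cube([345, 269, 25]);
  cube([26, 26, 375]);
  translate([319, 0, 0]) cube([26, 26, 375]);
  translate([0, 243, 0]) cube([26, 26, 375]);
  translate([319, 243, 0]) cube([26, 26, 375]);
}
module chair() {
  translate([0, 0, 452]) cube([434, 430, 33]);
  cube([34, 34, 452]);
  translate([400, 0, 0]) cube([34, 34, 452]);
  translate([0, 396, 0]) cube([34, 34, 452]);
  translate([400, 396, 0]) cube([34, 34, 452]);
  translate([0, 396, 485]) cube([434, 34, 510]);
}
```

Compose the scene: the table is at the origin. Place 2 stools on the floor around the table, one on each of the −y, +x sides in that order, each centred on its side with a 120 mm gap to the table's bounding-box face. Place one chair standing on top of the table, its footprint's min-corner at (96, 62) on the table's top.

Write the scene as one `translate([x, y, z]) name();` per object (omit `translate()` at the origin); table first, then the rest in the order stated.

table();
translate([144, -389, 0]) stool();
translate([753, 117, 0]) stool();
translate([96, 62, 773]) chair();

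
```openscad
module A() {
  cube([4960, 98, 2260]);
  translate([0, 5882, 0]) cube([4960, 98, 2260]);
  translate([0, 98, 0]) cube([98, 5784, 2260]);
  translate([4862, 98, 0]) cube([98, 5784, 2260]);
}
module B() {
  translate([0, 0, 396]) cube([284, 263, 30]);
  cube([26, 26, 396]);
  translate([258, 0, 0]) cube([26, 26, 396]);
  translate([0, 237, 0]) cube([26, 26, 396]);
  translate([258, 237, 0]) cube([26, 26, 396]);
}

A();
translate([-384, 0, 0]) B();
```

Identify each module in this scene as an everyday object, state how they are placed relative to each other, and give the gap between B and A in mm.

A is a house frame. B is a stool. The stool is on the floor beside the house frame on its −x side. The gap between the stool and the house frame is 100 mm.

The stool's nearest face is 100 mm from the house frame's −x face.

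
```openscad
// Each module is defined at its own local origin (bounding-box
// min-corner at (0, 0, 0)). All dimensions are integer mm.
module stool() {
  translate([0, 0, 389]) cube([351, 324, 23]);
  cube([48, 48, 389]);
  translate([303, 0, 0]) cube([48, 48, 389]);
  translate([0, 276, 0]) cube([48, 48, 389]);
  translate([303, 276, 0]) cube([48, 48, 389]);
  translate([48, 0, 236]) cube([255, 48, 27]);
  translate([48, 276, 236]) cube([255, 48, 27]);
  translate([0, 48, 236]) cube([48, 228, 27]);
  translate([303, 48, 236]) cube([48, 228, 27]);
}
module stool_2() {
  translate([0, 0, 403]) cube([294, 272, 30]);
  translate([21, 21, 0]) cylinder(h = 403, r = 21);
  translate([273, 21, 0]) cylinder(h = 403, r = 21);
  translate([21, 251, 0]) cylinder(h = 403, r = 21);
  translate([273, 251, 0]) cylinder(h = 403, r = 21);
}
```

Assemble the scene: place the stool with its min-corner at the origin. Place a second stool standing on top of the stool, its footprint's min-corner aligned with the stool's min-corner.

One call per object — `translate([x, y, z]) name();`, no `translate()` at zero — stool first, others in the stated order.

stool();
translate([0, 0, 412]) stool_2();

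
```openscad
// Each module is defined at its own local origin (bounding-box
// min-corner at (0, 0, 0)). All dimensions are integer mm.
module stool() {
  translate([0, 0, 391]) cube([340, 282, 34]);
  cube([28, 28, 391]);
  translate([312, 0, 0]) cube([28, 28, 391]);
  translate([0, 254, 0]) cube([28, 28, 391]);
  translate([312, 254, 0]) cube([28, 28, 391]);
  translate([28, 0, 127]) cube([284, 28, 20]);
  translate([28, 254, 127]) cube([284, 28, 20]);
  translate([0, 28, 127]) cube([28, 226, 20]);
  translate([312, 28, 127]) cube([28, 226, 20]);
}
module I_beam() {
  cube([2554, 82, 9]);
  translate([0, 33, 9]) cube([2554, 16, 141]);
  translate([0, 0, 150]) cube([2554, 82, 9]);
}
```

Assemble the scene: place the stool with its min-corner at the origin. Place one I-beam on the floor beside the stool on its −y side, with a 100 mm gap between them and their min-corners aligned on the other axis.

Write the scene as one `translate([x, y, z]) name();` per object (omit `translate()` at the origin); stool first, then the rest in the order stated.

stool();
translate([0, -182, 0]) I_beam();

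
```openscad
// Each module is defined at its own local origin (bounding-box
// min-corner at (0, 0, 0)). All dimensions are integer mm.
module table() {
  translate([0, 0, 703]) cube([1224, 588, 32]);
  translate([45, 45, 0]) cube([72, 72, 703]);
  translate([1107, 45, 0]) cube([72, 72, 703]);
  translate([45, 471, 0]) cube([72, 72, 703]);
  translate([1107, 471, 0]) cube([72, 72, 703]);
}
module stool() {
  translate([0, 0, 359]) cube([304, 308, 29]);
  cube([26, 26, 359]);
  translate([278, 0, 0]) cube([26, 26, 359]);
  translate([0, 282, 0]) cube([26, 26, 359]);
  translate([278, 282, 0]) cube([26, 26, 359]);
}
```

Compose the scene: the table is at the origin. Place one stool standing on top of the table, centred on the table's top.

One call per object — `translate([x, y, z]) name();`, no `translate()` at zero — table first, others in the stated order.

table();
translate([460, 140, 735]) stool();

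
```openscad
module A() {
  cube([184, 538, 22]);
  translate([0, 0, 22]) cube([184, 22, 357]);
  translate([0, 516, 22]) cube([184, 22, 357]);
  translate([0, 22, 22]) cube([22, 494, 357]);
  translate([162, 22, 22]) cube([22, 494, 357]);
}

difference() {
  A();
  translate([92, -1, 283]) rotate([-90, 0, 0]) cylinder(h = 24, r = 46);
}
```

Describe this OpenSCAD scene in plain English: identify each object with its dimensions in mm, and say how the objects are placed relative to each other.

A is an open storage box with external size 184×538×379 mm and wall thickness 22 mm (the base is also 22 mm thick). The base covers the whole footprint; the four walls stand on the base, with the y-facing walls full-width and the x-facing walls fitting between their inner faces.

The open box has a circular hole of radius 46 mm through its front wall, centred at (x = 92, z = 283).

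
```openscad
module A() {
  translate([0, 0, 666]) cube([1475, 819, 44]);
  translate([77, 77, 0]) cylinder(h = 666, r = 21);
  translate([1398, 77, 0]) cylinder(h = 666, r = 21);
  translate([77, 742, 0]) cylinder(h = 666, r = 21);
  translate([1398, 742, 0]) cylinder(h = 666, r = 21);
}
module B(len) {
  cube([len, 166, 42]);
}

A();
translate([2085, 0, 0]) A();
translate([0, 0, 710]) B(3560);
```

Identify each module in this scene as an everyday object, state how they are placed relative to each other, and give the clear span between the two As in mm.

A is a table. B is a beam. A beam spans the tops of two tables. The clear span between the two tables is 610 mm.

Second table starts at x = 2085; first ends at x = 1475; clear span = 2085 − 1475 = 610 mm.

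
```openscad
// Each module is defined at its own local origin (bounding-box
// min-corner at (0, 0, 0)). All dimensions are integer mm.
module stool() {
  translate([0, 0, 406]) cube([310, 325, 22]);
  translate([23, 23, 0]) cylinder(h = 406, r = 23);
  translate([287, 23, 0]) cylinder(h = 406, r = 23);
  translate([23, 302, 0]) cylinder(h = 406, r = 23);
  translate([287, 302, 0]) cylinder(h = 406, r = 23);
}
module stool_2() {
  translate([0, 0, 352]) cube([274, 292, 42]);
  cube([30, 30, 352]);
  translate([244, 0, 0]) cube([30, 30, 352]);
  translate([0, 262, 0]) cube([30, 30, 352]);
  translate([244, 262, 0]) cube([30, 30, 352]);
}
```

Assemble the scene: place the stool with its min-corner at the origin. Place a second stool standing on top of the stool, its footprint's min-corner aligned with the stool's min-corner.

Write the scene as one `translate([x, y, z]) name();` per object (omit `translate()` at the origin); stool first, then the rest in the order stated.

stool();
translate([0, 0, 428]) stool_2();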